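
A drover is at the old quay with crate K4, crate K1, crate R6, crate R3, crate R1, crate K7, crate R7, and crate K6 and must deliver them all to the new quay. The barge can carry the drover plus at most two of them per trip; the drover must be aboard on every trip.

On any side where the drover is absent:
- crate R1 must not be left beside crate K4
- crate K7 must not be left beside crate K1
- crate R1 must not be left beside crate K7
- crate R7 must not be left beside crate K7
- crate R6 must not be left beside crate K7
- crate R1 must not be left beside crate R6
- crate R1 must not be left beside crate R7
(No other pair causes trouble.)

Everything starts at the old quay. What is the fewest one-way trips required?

13

Counting alone: the drover can take at most 2 across per trip to the new quay, so moving all 8 needs at least 4 loaded trips out, with a return between consecutive ones — at least 7 crossings.
The safety rule pushes this higher. Following every safe sequence of crossings, the most of the 8 that can be at the new quay as the barge arrives there on crossings 7, 9, 11 is 5, 6, 7 respectively — never all 8.
So no plan with fewer than 13 crossings exists, and this one achieves 13:
1. Drover goes to the new quay with crate K7 and crate R1.  [the old quay: crate K1, crate K4, crate K6, crate R3, crate R6, crate R7 | the new quay: crate K7, crate R1]
2. Drover goes back to the old quay with crate R1.  [the old quay: crate K1, crate K4, crate K6, crate R1, crate R3, crate R6, crate R7 | the new quay: crate K7]
3. Drover goes to the new quay with crate K4 and crate R1.  [the old quay: crate K1, crate K6, crate R3, crate R6, crate R7 | the new quay: crate K4, crate K7, crate R1]
4. Drover goes back to the old quay with crate R1.  [the old quay: crate K1, crate K6, crate R1, crate R3, crate R6, crate R7 | the new quay: crate K4, crate K7]
5. Drover goes to the new quay with crate R6 and crate R7.  [the old quay: crate K1, crate K6, crate R1, crate R3 | the new quay: crate K4, crate K7, crate R6, crate R7]
6. Drover goes back to the old quay with crate K7.  [the old quay: crate K1, crate K6, crate K7, crate R1, crate R3 | the new quay: crate K4, crate R6, crate R7]
7. Drover goes to the new quay with crate K1 and crate R1.  [the old quay: crate K6, crate K7, crate R3 | the new quay: crate K1, crate K4, crate R1, crate R6, crate R7]
8. Drover goes back to the old quay with crate R1.  [the old quay: crate K6, crate K7, crate R1, crate R3 | the new quay: crate K1, crate K4, crate R6, crate R7]
9. Drover goes to the new quay with crate R1 and crate R3.  [the old quay: crate K6, crate K7 | the new quay: crate K1, crate K4, crate R1, crate R3, crate R6, crate R7]
10. Drover goes back to the old quay with crate R1.  [the old quay: crate K6, crate K7, crate R1 | the new quay: crate K1, crate K4, crate R3, crate R6, crate R7]
11. Drover goes to the new quay with crate K6 and crate R1.  [the old quay: crate K7 | the new quay: crate K1, crate K4, crate K6, crate R1, crate R3, crate R6, crate R7]
12. Drover goes back to the old quay with crate R1.  [the old quay: crate K7, crate R1 | the new quay: crate K1, crate K4, crate K6, crate R3, crate R6, crate R7]
13. Drover goes to the new quay with crate K7 and crate R1.  [the old quay: — | the new quay: crate K1, crate K4, crate K6, crate K7, crate R1, crate R3, crate R6, crate R7]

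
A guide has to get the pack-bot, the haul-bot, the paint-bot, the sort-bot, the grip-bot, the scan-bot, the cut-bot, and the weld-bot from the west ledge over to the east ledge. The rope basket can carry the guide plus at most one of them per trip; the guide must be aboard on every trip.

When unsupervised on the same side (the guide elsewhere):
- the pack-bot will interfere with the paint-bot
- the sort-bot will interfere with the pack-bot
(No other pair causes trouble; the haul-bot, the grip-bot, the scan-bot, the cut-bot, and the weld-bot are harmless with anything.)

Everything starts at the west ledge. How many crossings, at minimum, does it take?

Counting alone: the guide can take at most 1 across per trip to the east ledge, so moving all 8 needs at least 8 loaded trips out, with a return between consecutive ones — at least 15 crossings.
The safety rule pushes this higher. Following every safe sequence of crossings, the most of the 8 that can be at the east ledge as the rope basket arrives there on crossing 15 is 7 — never all 8.
So no plan with fewer than 17 crossings exists, and this one achieves 17:
1. Guide goes to the east ledge with the pack-bot.
2. Guide goes back to the west ledge alone.
3. Guide goes to the east ledge with the haul-bot.
4. Guide goes back to the west ledge alone.
5. Guide goes to the east ledge with the paint-bot.
6. Guide goes back to the west ledge with the pack-bot.
7. Guide goes to the east ledge with the sort-bot.
8. Guide goes back to the west ledge alone.
9. Guide goes to the east ledge with the grip-bot.
10. Guide goes back to the west ledge alone.
11. Guide goes to the east ledge with the scan-bot.
12. Guide goes back to the west ledge alone.
13. Guide goes to the east ledge with the cut-bot.
14. Guide goes back to the west ledge alone.
15. Guide goes to the east ledge with the weld-bot.
16. Guide goes back to the west ledge alone.
17. Guide goes to the east ledge with the pack-bot.

17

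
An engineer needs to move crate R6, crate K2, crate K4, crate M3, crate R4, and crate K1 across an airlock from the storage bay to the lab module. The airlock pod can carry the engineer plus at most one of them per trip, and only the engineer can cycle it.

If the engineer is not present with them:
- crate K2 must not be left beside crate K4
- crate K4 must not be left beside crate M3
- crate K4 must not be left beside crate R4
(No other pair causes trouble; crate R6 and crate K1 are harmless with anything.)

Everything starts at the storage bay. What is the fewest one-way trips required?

Following every safe sequence of crossings from the start, the most of the 6 that can be at the lab module as the airlock pod arrives there on crossings 1, 3, 5, 7 is 1, 2, 3, 4 respectively; the best ever achieved is 4 of 6.
From crossing 9 on, no configuration arises that was not already reachable earlier: only 36 distinct safe configurations (who is on which side, and where the airlock pod is) can ever be reached, none of them has everyone across, and every continuation just revisits them. So no valid plan exists.

impossible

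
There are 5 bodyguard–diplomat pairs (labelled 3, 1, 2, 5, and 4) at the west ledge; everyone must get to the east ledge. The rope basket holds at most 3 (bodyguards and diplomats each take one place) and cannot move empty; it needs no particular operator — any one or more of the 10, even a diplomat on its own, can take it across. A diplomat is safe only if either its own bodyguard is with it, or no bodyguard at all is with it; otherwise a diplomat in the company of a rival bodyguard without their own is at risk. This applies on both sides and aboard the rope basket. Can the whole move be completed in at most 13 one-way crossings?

Yes — this plan uses 11 crossings (≤ 13):
1. bodyguard 3 and diplomat 3 cross → the east ledge.
2. bodyguard 3 crosses ← the west ledge.
3. diplomat 1, diplomat 2, and diplomat 5 cross → the east ledge.
4. diplomat 3 crosses ← the west ledge.
5. bodyguard 1, bodyguard 2, and bodyguard 5 cross → the east ledge.
6. bodyguard 1 and diplomat 1 cross ← the west ledge.
7. bodyguard 1, bodyguard 3, and bodyguard 4 cross → the east ledge.
8. diplomat 2 crosses ← the west ledge.
9. diplomat 1 and diplomat 3 cross → the east ledge.
10. diplomat 3 crosses ← the west ledge.
11. diplomat 2, diplomat 3, and diplomat 4 cross → the east ledge.

Yes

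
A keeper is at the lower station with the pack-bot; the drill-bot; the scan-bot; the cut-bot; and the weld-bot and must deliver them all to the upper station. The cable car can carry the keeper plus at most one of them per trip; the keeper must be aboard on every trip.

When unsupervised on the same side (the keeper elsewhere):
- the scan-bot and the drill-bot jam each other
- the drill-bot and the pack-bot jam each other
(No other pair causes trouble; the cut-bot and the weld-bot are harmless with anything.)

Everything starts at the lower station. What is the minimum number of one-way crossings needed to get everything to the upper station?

Counting alone: the keeper can take at most 1 across per trip to the upper station, so moving all 5 needs at least 5 loaded trips out, with a return between consecutive ones — at least 9 crossings.
The safety rule pushes this higher. Following every safe sequence of crossings, the most of the 5 that can be at the upper station as the cable car arrives there on crossing 9 is 4 — never all 5.
So no plan with fewer than 11 crossings exists, and this one achieves 11:
1. Keeper goes to the upper station with the drill-bot.
2. Keeper goes back to the lower station alone.
3. Keeper goes to the upper station with the pack-bot.
4. Keeper goes back to the lower station with the drill-bot.
5. Keeper goes to the upper station with the scan-bot.
6. Keeper goes back to the lower station alone.
7. Keeper goes to the upper station with the cut-bot.
8. Keeper goes back to the lower station alone.
9. Keeper goes to the upper station with the weld-bot.
10. Keeper goes back to the lower station alone.
11. Keeper goes to the upper station with the drill-bot.

11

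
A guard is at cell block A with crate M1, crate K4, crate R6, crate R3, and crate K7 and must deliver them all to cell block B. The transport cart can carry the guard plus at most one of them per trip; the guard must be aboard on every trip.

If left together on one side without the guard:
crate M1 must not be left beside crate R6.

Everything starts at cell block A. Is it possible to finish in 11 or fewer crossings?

Yes — this plan uses 9 crossings (≤ 11):
1. Guard goes to cell block B with crate M1.  [cell block A: crate K4, crate K7, crate R3, crate R6 | cell block B: crate M1]
2. Guard goes back to cell block A alone.  [cell block A: crate K4, crate K7, crate R3, crate R6 | cell block B: crate M1]
3. Guard goes to cell block B with crate K4.  [cell block A: crate K7, crate R3, crate R6 | cell block B: crate K4, crate M1]
4. Guard goes back to cell block A alone.  [cell block A: crate K7, crate R3, crate R6 | cell block B: crate K4, crate M1]
5. Guard goes to cell block B with crate R3.  [cell block A: crate K7, crate R6 | cell block B: crate K4, crate M1, crate R3]
6. Guard goes back to cell block A alone.  [cell block A: crate K7, crate R6 | cell block B: crate K4, crate M1, crate R3]
7. Guard goes to cell block B with crate K7.  [cell block A: crate R6 | cell block B: crate K4, crate K7, crate M1, crate R3]
8. Guard goes back to cell block A alone.  [cell block A: crate R6 | cell block B: crate K4, crate K7, crate M1, crate R3]
9. Guard goes to cell block B with crate R6.  [cell block A: — | cell block B: crate K4, crate K7, crate M1, crate R3, crate R6]

Yes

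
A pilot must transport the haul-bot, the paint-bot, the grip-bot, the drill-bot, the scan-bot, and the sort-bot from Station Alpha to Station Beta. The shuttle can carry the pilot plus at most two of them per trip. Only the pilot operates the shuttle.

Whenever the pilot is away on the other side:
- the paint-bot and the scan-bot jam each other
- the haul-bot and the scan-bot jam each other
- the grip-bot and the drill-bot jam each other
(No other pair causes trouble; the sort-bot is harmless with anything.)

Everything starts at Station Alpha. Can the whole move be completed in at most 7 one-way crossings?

Yes

Yes — this plan uses 7 crossings (≤ 7):
1. Pilot goes to Station Beta with the grip-bot and the scan-bot.
2. Pilot goes back to Station Alpha alone.
3. Pilot goes to Station Beta with the haul-bot.
4. Pilot goes back to Station Alpha with the scan-bot.
5. Pilot goes to Station Beta with the paint-bot and the sort-bot.
6. Pilot goes back to Station Alpha alone.
7. Pilot goes to Station Beta with the drill-bot and the scan-bot.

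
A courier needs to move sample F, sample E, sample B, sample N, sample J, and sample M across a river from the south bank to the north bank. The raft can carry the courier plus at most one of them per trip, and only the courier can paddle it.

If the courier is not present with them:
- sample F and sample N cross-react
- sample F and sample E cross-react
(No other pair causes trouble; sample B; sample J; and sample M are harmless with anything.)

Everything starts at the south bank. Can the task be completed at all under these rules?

1. Courier goes to the north bank with sample F.
2. Courier goes back to the south bank alone.
3. Courier goes to the north bank with sample E.
4. Courier goes back to the south bank with sample F.
5. Courier goes to the north bank with sample N.
6. Courier goes back to the south bank alone.
7. Courier goes to the north bank with sample B.
8. Courier goes back to the south bank alone.
9. Courier goes to the north bank with sample J.
10. Courier goes back to the south bank alone.
11. Courier goes to the north bank with sample M.
12. Courier goes back to the south bank alone.
13. Courier goes to the north bank with sample F.

Yes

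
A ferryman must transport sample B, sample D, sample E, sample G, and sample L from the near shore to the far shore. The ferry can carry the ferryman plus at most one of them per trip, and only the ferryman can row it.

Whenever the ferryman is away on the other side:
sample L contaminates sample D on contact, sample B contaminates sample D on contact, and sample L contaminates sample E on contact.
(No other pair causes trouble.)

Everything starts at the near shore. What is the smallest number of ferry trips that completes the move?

Whatever the first load, the items left behind include a forbidden pair without the ferryman. No opening move is safe, so no plan exists.

impossible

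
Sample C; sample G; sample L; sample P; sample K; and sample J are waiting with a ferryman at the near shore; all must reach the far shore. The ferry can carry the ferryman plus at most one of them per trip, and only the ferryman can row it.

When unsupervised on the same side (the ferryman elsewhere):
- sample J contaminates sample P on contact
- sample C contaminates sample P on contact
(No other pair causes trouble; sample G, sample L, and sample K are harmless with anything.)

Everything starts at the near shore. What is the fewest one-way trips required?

Counting alone: the ferryman can take at most 1 across per trip to the far shore, so moving all 6 needs at least 6 loaded trips out, with a return between consecutive ones — at least 11 crossings.
The safety rule pushes this higher. Following every safe sequence of crossings, the most of the 6 that can be at the far shore as the ferry arrives there on crossing 11 is 5 — never all 6.
So no plan with fewer than 13 crossings exists, and this one achieves 13:
1. Ferryman goes to the far shore with sample P.  [the near shore: sample C, sample G, sample J, sample K, sample L | the far shore: sample P]
2. Ferryman goes back to the near shore alone.  [the near shore: sample C, sample G, sample J, sample K, sample L | the far shore: sample P]
3. Ferryman goes to the far shore with sample C.  [the near shore: sample G, sample J, sample K, sample L | the far shore: sample C, sample P]
4. Ferryman goes back to the near shore with sample P.  [the near shore: sample G, sample J, sample K, sample L, sample P | the far shore: sample C]
5. Ferryman goes to the far shore with sample J.  [the near shore: sample G, sample K, sample L, sample P | the far shore: sample C, sample J]
6. Ferryman goes back to the near shore alone.  [the near shore: sample G, sample K, sample L, sample P | the far shore: sample C, sample J]
7. Ferryman goes to the far shore with sample G.  [the near shore: sample K, sample L, sample P | the far shore: sample C, sample G, sample J]
8. Ferryman goes back to the near shore alone.  [the near shore: sample K, sample L, sample P | the far shore: sample C, sample G, sample J]
9. Ferryman goes to the far shore with sample L.  [the near shore: sample K, sample P | the far shore: sample C, sample G, sample J, sample L]
10. Ferryman goes back to the near shore alone.  [the near shore: sample K, sample P | the far shore: sample C, sample G, sample J, sample L]
11. Ferryman goes to the far shore with sample K.  [the near shore: sample P | the far shore: sample C, sample G, sample J, sample K, sample L]
12. Ferryman goes back to the near shore alone.  [the near shore: sample P | the far shore: sample C, sample G, sample J, sample K, sample L]
13. Ferryman goes to the far shore with sample P.  [the near shore: — | the far shore: sample C, sample G, sample J, sample K, sample L, sample P]

13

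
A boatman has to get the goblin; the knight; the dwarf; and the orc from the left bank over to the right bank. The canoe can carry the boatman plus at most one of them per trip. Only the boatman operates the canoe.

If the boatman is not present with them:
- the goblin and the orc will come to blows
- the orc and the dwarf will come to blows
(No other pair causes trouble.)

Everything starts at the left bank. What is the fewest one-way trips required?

Counting alone: the boatman can take at most 1 across per trip to the right bank, so moving all 4 needs at least 4 loaded trips out, with a return between consecutive ones — at least 7 crossings.
The safety rule pushes this higher. Following every safe sequence of crossings, the most of the 4 that can be at the right bank as the canoe arrives there on crossing 7 is 3 — never all 4.
So no plan with fewer than 9 crossings exists, and this one achieves 9:
1. Boatman goes to the right bank with the orc.  [the left bank: the dwarf, the goblin, the knight | the right bank: the orc]
2. Boatman goes back to the left bank alone.  [the left bank: the dwarf, the goblin, the knight | the right bank: the orc]
3. Boatman goes to the right bank with the goblin.  [the left bank: the dwarf, the knight | the right bank: the goblin, the orc]
4. Boatman goes back to the left bank with the orc.  [the left bank: the dwarf, the knight, the orc | the right bank: the goblin]
5. Boatman goes to the right bank with the dwarf.  [the left bank: the knight, the orc | the right bank: the dwarf, the goblin]
6. Boatman goes back to the left bank alone.  [the left bank: the knight, the orc | the right bank: the dwarf, the goblin]
7. Boatman goes to the right bank with the knight.  [the left bank: the orc | the right bank: the dwarf, the goblin, the knight]
8. Boatman goes back to the left bank alone.  [the left bank: the orc | the right bank: the dwarf, the goblin, the knight]
9. Boatman goes to the right bank with the orc.  [the left bank: — | the right bank: the dwarf, the goblin, the knight, the orc]

9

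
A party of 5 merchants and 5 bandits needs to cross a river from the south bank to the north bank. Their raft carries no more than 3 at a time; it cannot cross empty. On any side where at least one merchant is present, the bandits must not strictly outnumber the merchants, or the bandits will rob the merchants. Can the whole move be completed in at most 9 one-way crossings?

No

Counting alone: each trip to the north bank takes at most 3 across and each return brings at least 1 back, so after t trips out (and t−1 returns) at most 3t − (t−1) of the 10 are across; that first reaches 10 at t = 5, so at least 9 crossings are needed.
The safety rule pushes this higher. Following every safe sequence of crossings, the most of the 10 that can be at the north bank as the raft arrives there on crossing 9 is 9 — never all 10.
So the move cannot be finished within 9 crossings. (The shortest complete plan takes 11:)
1. 2 bandits → the north bank.  (the south bank: 5M 3B; the north bank: 0M 2B)
2. 1 bandit ← the south bank.  (the south bank: 5M 4B; the north bank: 0M 1B)
3. 3 bandits → the north bank.  (the south bank: 5M 1B; the north bank: 0M 4B)
4. 1 bandit ← the south bank.  (the south bank: 5M 2B; the north bank: 0M 3B)
5. 3 merchants → the north bank.  (the south bank: 2M 2B; the north bank: 3M 3B)
6. 1 merchant and 1 bandit ← the south bank.  (the south bank: 3M 3B; the north bank: 2M 2B)
7. 3 merchants → the north bank.  (the south bank: 0M 3B; the north bank: 5M 2B)
8. 1 bandit ← the south bank.  (the south bank: 0M 4B; the north bank: 5M 1B)
9. 2 bandits → the north bank.  (the south bank: 0M 2B; the north bank: 5M 3B)
10. 1 bandit ← the south bank.  (the south bank: 0M 3B; the north bank: 5M 2B)
11. 3 bandits → the north bank.  (the south bank: 0M 0B; the north bank: 5M 5B)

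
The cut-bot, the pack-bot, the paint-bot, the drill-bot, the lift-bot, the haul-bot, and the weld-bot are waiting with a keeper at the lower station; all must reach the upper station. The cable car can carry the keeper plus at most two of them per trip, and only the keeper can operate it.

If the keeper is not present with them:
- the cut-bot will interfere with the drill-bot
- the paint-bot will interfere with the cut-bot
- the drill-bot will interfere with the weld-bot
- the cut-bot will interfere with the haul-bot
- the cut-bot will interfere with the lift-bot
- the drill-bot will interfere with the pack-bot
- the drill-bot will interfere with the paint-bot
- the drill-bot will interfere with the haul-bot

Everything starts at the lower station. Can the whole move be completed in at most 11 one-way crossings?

Yes

Yes — this plan uses 11 crossings (≤ 11):
1. Keeper goes to the upper station with the cut-bot and the drill-bot.
2. Keeper goes back to the lower station with the cut-bot.
3. Keeper goes to the upper station with the cut-bot and the pack-bot.
4. Keeper goes back to the lower station with the drill-bot.
5. Keeper goes to the upper station with the drill-bot and the weld-bot.
6. Keeper goes back to the lower station with the drill-bot.
7. Keeper goes to the upper station with the haul-bot and the paint-bot.
8. Keeper goes back to the lower station with the cut-bot.
9. Keeper goes to the upper station with the cut-bot and the lift-bot.
10. Keeper goes back to the lower station with the cut-bot.
11. Keeper goes to the upper station with the cut-bot and the drill-bot.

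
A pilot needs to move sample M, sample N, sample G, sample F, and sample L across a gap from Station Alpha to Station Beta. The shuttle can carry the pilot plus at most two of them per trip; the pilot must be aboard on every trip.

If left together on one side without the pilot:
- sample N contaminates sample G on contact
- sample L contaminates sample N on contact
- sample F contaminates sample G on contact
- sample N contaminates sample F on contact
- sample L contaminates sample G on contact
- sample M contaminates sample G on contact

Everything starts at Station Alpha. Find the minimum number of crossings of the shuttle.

7

Counting alone: the pilot can take at most 2 across per trip to Station Beta, so moving all 5 needs at least 3 loaded trips out, with a return between consecutive ones — at least 5 crossings.
The safety rule pushes this higher. Following every safe sequence of crossings, the most of the 5 that can be at Station Beta as the shuttle arrives there on crossing 5 is 4 — never all 5.
So no plan with fewer than 7 crossings exists, and this one achieves 7:
1. Pilot goes to Station Beta with sample G and sample N.  [Station Alpha: sample F, sample L, sample M | Station Beta: sample G, sample N]
2. Pilot goes back to Station Alpha with sample N.  [Station Alpha: sample F, sample L, sample M, sample N | Station Beta: sample G]
3. Pilot goes to Station Beta with sample M and sample N.  [Station Alpha: sample F, sample L | Station Beta: sample G, sample M, sample N]
4. Pilot goes back to Station Alpha with sample G.  [Station Alpha: sample F, sample G, sample L | Station Beta: sample M, sample N]
5. Pilot goes to Station Beta with sample F and sample L.  [Station Alpha: sample G | Station Beta: sample F, sample L, sample M, sample N]
6. Pilot goes back to Station Alpha with sample N.  [Station Alpha: sample G, sample N | Station Beta: sample F, sample L, sample M]
7. Pilot goes to Station Beta with sample G and sample N.  [Station Alpha: — | Station Beta: sample F, sample G, sample L, sample M, sample N]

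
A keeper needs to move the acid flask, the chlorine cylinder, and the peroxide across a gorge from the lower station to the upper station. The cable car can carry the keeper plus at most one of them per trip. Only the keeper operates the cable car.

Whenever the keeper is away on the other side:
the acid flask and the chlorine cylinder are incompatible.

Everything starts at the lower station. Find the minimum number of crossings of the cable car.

Counting alone: the keeper can take at most 1 across per trip to the upper station, so moving all 3 needs at least 3 loaded trips out, with a return between consecutive ones — at least 5 crossings.
The plan below uses exactly 5 crossings, so it is optimal:
1. Keeper goes to the upper station with the acid flask.  [the lower station: the chlorine cylinder, the peroxide | the upper station: the acid flask]
2. Keeper goes back to the lower station alone.  [the lower station: the chlorine cylinder, the peroxide | the upper station: the acid flask]
3. Keeper goes to the upper station with the peroxide.  [the lower station: the chlorine cylinder | the upper station: the acid flask, the peroxide]
4. Keeper goes back to the lower station alone.  [the lower station: the chlorine cylinder | the upper station: the acid flask, the peroxide]
5. Keeper goes to the upper station with the chlorine cylinder.  [the lower station: — | the upper station: the acid flask, the chlorine cylinder, the peroxide]

5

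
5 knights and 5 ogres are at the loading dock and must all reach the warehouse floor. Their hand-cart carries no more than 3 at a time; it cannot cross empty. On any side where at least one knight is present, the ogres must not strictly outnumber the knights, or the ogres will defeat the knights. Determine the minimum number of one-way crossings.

11

Counting alone: each trip to the warehouse floor takes at most 3 across and each return brings at least 1 back, so after t trips out (and t−1 returns) at most 3t − (t−1) of the 10 are across; that first reaches 10 at t = 5, so at least 9 crossings are needed.
The safety rule pushes this higher. Following every safe sequence of crossings, the most of the 10 that can be at the warehouse floor as the hand-cart arrives there on crossing 9 is 9 — never all 10.
So no plan with fewer than 11 crossings exists, and this one achieves 11:
1. 2 ogres → the warehouse floor.  (the loading dock: 5K 3O; the warehouse floor: 0K 2O)
2. 1 ogre ← the loading dock.  (the loading dock: 5K 4O; the warehouse floor: 0K 1O)
3. 3 ogres → the warehouse floor.  (the loading dock: 5K 1O; the warehouse floor: 0K 4O)
4. 1 ogre ← the loading dock.  (the loading dock: 5K 2O; the warehouse floor: 0K 3O)
5. 3 knights → the warehouse floor.  (the loading dock: 2K 2O; the warehouse floor: 3K 3O)
6. 1 knight and 1 ogre ← the loading dock.  (the loading dock: 3K 3O; the warehouse floor: 2K 2O)
7. 3 knights → the warehouse floor.  (the loading dock: 0K 3O; the warehouse floor: 5K 2O)
8. 1 ogre ← the loading dock.  (the loading dock: 0K 4O; the warehouse floor: 5K 1O)
9. 2 ogres → the warehouse floor.  (the loading dock: 0K 2O; the warehouse floor: 5K 3O)
10. 1 ogre ← the loading dock.  (the loading dock: 0K 3O; the warehouse floor: 5K 2O)
11. 3 ogres → the warehouse floor.  (the loading dock: 0K 0O; the warehouse floor: 5K 5O)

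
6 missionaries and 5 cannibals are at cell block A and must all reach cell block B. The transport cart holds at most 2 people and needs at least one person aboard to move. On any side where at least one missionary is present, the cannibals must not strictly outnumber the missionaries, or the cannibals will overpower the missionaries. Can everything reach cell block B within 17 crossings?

No

Counting alone: each trip to cell block B takes at most 2 across and each return brings at least 1 back, so after t trips out (and t−1 returns) at most 2t − (t−1) of the 11 are across; that first reaches 11 at t = 10, so at least 19 crossings are needed.
Since 17 < 19, 17 crossings cannot be enough. (The shortest complete plan in fact takes 19:)
1. 2 cannibals → cell block B.  (cell block A: 6M 3C; cell block B: 0M 2C)
2. 1 cannibal ← cell block A.  (cell block A: 6M 4C; cell block B: 0M 1C)
3. 2 cannibals → cell block B.  (cell block A: 6M 2C; cell block B: 0M 3C)
4. 1 cannibal ← cell block A.  (cell block A: 6M 3C; cell block B: 0M 2C)
5. 2 missionaries → cell block B.  (cell block A: 4M 3C; cell block B: 2M 2C)
6. 1 cannibal ← cell block A.  (cell block A: 4M 4C; cell block B: 2M 1C)
7. 1 missionary and 1 cannibal → cell block B.  (cell block A: 3M 3C; cell block B: 3M 2C)
8. 1 missionary ← cell block A.  (cell block A: 4M 3C; cell block B: 2M 2C)
9. 1 missionary and 1 cannibal → cell block B.  (cell block A: 3M 2C; cell block B: 3M 3C)
10. 1 cannibal ← cell block A.  (cell block A: 3M 3C; cell block B: 3M 2C)
11. 1 missionary and 1 cannibal → cell block B.  (cell block A: 2M 2C; cell block B: 4M 3C)
12. 1 missionary ← cell block A.  (cell block A: 3M 2C; cell block B: 3M 3C)
13. 1 missionary and 1 cannibal → cell block B.  (cell block A: 2M 1C; cell block B: 4M 4C)
14. 1 cannibal ← cell block A.  (cell block A: 2M 2C; cell block B: 4M 3C)
15. 1 missionary and 1 cannibal → cell block B.  (cell block A: 1M 1C; cell block B: 5M 4C)
16. 1 missionary ← cell block A.  (cell block A: 2M 1C; cell block B: 4M 4C)
17. 1 missionary and 1 cannibal → cell block B.  (cell block A: 1M 0C; cell block B: 5M 5C)
18. 1 cannibal ← cell block A.  (cell block A: 1M 1C; cell block B: 5M 4C)
19. 1 missionary and 1 cannibal → cell block B.  (cell block A: 0M 0C; cell block B: 6M 5C)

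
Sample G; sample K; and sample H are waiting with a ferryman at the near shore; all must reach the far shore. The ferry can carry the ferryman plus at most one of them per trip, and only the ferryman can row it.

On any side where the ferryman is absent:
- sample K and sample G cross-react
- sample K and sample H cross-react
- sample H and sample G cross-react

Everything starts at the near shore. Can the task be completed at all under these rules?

No

Whatever the first load, the items left behind include a forbidden pair without the ferryman. No opening move is safe, so no plan exists.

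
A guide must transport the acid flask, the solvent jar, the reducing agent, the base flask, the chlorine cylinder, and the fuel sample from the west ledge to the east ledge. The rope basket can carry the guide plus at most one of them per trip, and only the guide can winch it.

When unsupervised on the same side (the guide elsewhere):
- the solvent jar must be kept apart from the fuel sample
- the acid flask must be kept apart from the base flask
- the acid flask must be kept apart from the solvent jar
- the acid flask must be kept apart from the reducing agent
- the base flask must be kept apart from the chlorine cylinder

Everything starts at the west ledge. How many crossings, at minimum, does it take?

impossible

Whatever the first load, the items left behind include a forbidden pair without the guide. No opening move is safe, so no plan exists.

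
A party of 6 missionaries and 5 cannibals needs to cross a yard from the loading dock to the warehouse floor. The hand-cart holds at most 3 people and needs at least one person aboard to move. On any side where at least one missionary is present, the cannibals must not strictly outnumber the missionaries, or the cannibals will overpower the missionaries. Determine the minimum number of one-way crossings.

9

Counting alone: each trip to the warehouse floor takes at most 3 across and each return brings at least 1 back, so after t trips out (and t−1 returns) at most 3t − (t−1) of the 11 are across; that first reaches 11 at t = 5, so at least 9 crossings are needed.
The plan below uses exactly 9 crossings, so it is optimal:
1. 3 cannibals → the warehouse floor.  (the loading dock: 6M 2C; the warehouse floor: 0M 3C)
2. 1 cannibal ← the loading dock.  (the loading dock: 6M 3C; the warehouse floor: 0M 2C)
3. 3 missionaries → the warehouse floor.  (the loading dock: 3M 3C; the warehouse floor: 3M 2C)
4. 1 missionary ← the loading dock.  (the loading dock: 4M 3C; the warehouse floor: 2M 2C)
5. 2 missionaries and 1 cannibal → the warehouse floor.  (the loading dock: 2M 2C; the warehouse floor: 4M 3C)
6. 1 missionary ← the loading dock.  (the loading dock: 3M 2C; the warehouse floor: 3M 3C)
7. 2 missionaries and 1 cannibal → the warehouse floor.  (the loading dock: 1M 1C; the warehouse floor: 5M 4C)
8. 1 missionary ← the loading dock.  (the loading dock: 2M 1C; the warehouse floor: 4M 4C)
9. 2 missionaries and 1 cannibal → the warehouse floor.  (the loading dock: 0M 0C; the warehouse floor: 6M 5C)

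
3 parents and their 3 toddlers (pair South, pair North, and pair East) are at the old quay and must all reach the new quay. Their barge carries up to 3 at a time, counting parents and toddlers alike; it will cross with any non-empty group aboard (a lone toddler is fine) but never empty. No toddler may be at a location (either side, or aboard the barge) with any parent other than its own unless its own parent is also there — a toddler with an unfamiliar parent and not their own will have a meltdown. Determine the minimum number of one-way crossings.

Counting alone: each trip to the new quay takes at most 3 across and each return brings at least 1 back, so after t trips out (and t−1 returns) at most 3t − (t−1) of the 6 are across; that first reaches 6 at t = 3, so at least 5 crossings are needed.
The plan below uses exactly 5 crossings, so it is optimal:
1. parent South and toddler South cross → the new quay.
2. parent South crosses ← the old quay.
3. parent East, parent North, and parent South cross → the new quay.
4. toddler South crosses ← the old quay.
5. toddler East, toddler North, and toddler South cross → the new quay.

5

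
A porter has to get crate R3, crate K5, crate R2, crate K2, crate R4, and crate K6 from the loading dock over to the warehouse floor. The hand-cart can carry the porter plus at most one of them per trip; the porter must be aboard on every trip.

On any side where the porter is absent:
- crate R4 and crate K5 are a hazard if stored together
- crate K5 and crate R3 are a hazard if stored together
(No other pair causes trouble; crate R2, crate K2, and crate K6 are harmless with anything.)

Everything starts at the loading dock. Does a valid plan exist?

1. Porter goes to the warehouse floor with crate K5.  [the loading dock: crate K2, crate K6, crate R2, crate R3, crate R4 | the warehouse floor: crate K5]
2. Porter goes back to the loading dock alone.  [the loading dock: crate K2, crate K6, crate R2, crate R3, crate R4 | the warehouse floor: crate K5]
3. Porter goes to the warehouse floor with crate R3.  [the loading dock: crate K2, crate K6, crate R2, crate R4 | the warehouse floor: crate K5, crate R3]
4. Porter goes back to the loading dock with crate K5.  [the loading dock: crate K2, crate K5, crate K6, crate R2, crate R4 | the warehouse floor: crate R3]
5. Porter goes to the warehouse floor with crate R4.  [the loading dock: crate K2, crate K5, crate K6, crate R2 | the warehouse floor: crate R3, crate R4]
6. Porter goes back to the loading dock alone.  [the loading dock: crate K2, crate K5, crate K6, crate R2 | the warehouse floor: crate R3, crate R4]
7. Porter goes to the warehouse floor with crate R2.  [the loading dock: crate K2, crate K5, crate K6 | the warehouse floor: crate R2, crate R3, crate R4]
8. Porter goes back to the loading dock alone.  [the loading dock: crate K2, crate K5, crate K6 | the warehouse floor: crate R2, crate R3, crate R4]
9. Porter goes to the warehouse floor with crate K2.  [the loading dock: crate K5, crate K6 | the warehouse floor: crate K2, crate R2, crate R3, crate R4]
10. Porter goes back to the loading dock alone.  [the loading dock: crate K5, crate K6 | the warehouse floor: crate K2, crate R2, crate R3, crate R4]
11. Porter goes to the warehouse floor with crate K6.  [the loading dock: crate K5 | the warehouse floor: crate K2, crate K6, crate R2, crate R3, crate R4]
12. Porter goes back to the loading dock alone.  [the loading dock: crate K5 | the warehouse floor: crate K2, crate K6, crate R2, crate R3, crate R4]
13. Porter goes to the warehouse floor with crate K5.  [the loading dock: — | the warehouse floor: crate K2, crate K5, crate K6, crate R2, crate R3, crate R4]

Yes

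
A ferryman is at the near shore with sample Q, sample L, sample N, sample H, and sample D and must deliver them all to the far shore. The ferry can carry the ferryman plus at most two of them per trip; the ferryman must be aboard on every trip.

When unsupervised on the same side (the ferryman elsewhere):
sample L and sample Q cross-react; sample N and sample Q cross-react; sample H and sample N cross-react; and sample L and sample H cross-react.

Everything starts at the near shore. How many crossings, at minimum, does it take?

Counting alone: the ferryman can take at most 2 across per trip to the far shore, so moving all 5 needs at least 3 loaded trips out, with a return between consecutive ones — at least 5 crossings.
The plan below uses exactly 5 crossings, so it is optimal:
1. Ferryman goes to the far shore with sample H and sample Q.  [the near shore: sample D, sample L, sample N | the far shore: sample H, sample Q]
2. Ferryman goes back to the near shore alone.  [the near shore: sample D, sample L, sample N | the far shore: sample H, sample Q]
3. Ferryman goes to the far shore with sample D.  [the near shore: sample L, sample N | the far shore: sample D, sample H, sample Q]
4. Ferryman goes back to the near shore alone.  [the near shore: sample L, sample N | the far shore: sample D, sample H, sample Q]
5. Ferryman goes to the far shore with sample L and sample N.  [the near shore: — | the far shore: sample D, sample H, sample L, sample N, sample Q]

5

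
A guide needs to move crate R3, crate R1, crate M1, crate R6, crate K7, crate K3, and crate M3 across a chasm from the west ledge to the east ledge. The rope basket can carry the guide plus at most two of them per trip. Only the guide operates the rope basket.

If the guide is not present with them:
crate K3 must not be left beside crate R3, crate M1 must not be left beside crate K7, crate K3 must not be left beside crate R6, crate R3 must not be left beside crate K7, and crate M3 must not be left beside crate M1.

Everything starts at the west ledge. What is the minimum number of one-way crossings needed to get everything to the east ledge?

Whatever the first load, the items left behind include a forbidden pair without the guide. No opening move is safe, so no plan exists.

impossible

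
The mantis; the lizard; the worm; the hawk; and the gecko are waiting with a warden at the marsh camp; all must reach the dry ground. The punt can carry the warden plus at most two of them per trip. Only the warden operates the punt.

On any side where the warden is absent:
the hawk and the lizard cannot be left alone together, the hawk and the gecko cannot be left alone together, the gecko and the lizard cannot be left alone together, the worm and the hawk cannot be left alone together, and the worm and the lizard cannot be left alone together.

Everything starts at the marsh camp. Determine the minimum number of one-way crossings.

Counting alone: the warden can take at most 2 across per trip to the dry ground, so moving all 5 needs at least 3 loaded trips out, with a return between consecutive ones — at least 5 crossings.
The safety rule pushes this higher. Following every safe sequence of crossings, the most of the 5 that can be at the dry ground as the punt arrives there on crossing 5 is 4 — never all 5.
So no plan with fewer than 7 crossings exists, and this one achieves 7:
1. Warden goes to the dry ground with the hawk and the lizard.  [the marsh camp: the gecko, the mantis, the worm | the dry ground: the hawk, the lizard]
2. Warden goes back to the marsh camp with the lizard.  [the marsh camp: the gecko, the lizard, the mantis, the worm | the dry ground: the hawk]
3. Warden goes to the dry ground with the lizard and the mantis.  [the marsh camp: the gecko, the worm | the dry ground: the hawk, the lizard, the mantis]
4. Warden goes back to the marsh camp with the lizard.  [the marsh camp: the gecko, the lizard, the worm | the dry ground: the hawk, the mantis]
5. Warden goes to the dry ground with the gecko and the worm.  [the marsh camp: the lizard | the dry ground: the gecko, the hawk, the mantis, the worm]
6. Warden goes back to the marsh camp with the hawk.  [the marsh camp: the hawk, the lizard | the dry ground: the gecko, the mantis, the worm]
7. Warden goes to the dry ground with the hawk and the lizard.  [the marsh camp: — | the dry ground: the gecko, the hawk, the lizard, the mantis, the worm]

7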